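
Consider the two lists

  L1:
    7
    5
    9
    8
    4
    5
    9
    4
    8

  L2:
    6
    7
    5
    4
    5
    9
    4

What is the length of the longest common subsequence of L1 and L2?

Pick 7 at L1[1]=L2[2] → 5 at L1[2]=L2[3] → 4 at L1[5]=L2[4] → 5 at L1[6]=L2[5] → 9 at L1[7]=L2[6] → 4 at L1[8]=L2[7]; all 6 values appear in both, in order. dp[9][7] = 6 confirms this is the maximum.

6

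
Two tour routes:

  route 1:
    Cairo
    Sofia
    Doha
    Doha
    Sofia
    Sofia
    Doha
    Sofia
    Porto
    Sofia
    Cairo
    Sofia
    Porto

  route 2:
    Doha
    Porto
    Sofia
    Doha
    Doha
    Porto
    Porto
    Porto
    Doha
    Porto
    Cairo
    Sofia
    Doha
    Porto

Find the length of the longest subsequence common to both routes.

Pick Sofia [2,3]; then Doha [3,4]; then Doha [4,5]; then Doha [7,9]; then Porto [9,10]; then Cairo [11,11]; then Sofia [12,12]; then Porto [13,14]; all 8 stops appear in both, in order, and the DP table's final entry dp[13][14] is also 8, so no common subsequence is longer.

8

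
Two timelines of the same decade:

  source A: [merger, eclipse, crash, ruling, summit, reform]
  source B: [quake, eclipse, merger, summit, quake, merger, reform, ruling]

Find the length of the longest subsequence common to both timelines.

Match merger at source A[1]=source B[3], summit at source A[5]=source B[4], reform at source A[6]=source B[7] — 3 events in the same relative order in both. dp[6][8] = 3 confirms this is the maximum.

3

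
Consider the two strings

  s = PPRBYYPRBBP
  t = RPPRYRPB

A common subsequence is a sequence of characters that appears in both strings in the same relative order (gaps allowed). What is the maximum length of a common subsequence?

6

Pick P at s[1]=t[2], P at s[2]=t[3], R at s[3]=t[4], Y at s[5]=t[5], P at s[7]=t[7], B at s[10]=t[8]; all 6 characters appear in both, in order. The LCS DP gives dp[11][8] = 6, so this is optimal.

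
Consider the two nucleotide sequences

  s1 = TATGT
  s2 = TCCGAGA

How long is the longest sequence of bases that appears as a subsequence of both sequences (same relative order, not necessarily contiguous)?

3

Pick T [1,1], A [2,5], G [4,6]; all 3 bases appear in both, in order, and the DP table's final entry dp[5][7] is also 3, so no common subsequence is longer.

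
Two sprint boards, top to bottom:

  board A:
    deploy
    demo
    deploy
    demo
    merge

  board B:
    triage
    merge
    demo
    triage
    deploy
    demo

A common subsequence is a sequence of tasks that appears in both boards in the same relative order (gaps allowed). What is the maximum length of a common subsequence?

3

Match demo (board A #2, board B #3), then deploy (board A #3, board B #5), then demo (board A #4, board B #6) — 3 tasks in the same relative order in both, and the DP table's final entry dp[5][6] is also 3, so no common subsequence is longer.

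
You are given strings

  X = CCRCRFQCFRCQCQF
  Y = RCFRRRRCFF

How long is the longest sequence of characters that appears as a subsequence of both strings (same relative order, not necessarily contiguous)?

One common subsequence of length 6: C (X #1, Y #2), then R (X #3, Y #6), then R (X #5, Y #7), then C (X #8, Y #8), then F (X #9, Y #9), then F (X #15, Y #10). Since dp[15][10] = 6, nothing longer is possible.

6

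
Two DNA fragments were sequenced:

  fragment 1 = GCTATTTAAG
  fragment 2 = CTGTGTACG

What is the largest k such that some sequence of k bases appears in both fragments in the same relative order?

Pick C at fragment 1[2]=fragment 2[1], then T at fragment 1[3]=fragment 2[2], then T at fragment 1[5]=fragment 2[4], then T at fragment 1[7]=fragment 2[6], then A at fragment 1[8]=fragment 2[7], then G at fragment 1[10]=fragment 2[9]; all 6 bases appear in both, in order. Since dp[10][9] = 6, nothing longer is possible.

6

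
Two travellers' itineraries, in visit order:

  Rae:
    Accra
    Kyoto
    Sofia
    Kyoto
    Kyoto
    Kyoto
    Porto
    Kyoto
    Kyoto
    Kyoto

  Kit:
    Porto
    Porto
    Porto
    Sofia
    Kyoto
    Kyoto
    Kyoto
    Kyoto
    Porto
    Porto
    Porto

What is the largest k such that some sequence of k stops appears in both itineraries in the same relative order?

5

Taking Kyoto (Rae #2, Kit #5); then Kyoto (Rae #4, Kit #6); then Kyoto (Rae #5, Kit #7); then Kyoto (Rae #6, Kit #8); then Porto (Rae #7, Kit #11) gives a common subsequence of length 5. Since dp[10][11] = 5, nothing longer is possible.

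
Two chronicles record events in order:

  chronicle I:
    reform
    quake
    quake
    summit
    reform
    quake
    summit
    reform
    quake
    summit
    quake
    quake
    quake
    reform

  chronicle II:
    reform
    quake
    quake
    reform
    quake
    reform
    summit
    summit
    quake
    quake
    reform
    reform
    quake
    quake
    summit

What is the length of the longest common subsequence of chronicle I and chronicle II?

10

Taking reform (chronicle I #1, chronicle II #1) → quake (chronicle I #2, chronicle II #2) → quake (chronicle I #3, chronicle II #3) → reform (chronicle I #5, chronicle II #4) → quake (chronicle I #6, chronicle II #5) → summit (chronicle I #7, chronicle II #8) → quake (chronicle I #9, chronicle II #9) → quake (chronicle I #11, chronicle II #10) → quake (chronicle I #12, chronicle II #13) → quake (chronicle I #13, chronicle II #14) gives a common subsequence of length 10. dp[14][15] = 10 confirms this is the maximum.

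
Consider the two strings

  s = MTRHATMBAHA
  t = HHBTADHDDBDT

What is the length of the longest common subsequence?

4

Let dp[i][j] be the LCS length of the first i characters of s and the first j characters of t. dp[i][j] = dp[i-1][j-1]+1 when the i-th and j-th characters match, else max(dp[i-1][j], dp[i][j-1]).
    ·  H  H  B  T  A  D  H  D  D  B  D  T
 ·  0  0  0  0  0  0  0  0  0  0  0  0  0
 M  0  0  0  0  0  0  0  0  0  0  0  0  0
 T  0  0  0  0  1  1  1  1  1  1  1  1  1
 R  0  0  0  0  1  1  1  1  1  1  1  1  1
 H  0  1  1  1  1  1  1  2  2  2  2  2  2
 A  0  1  1  1  1  2  2  2  2  2  2  2  2
 T  0  1  1  1  2  2  2  2  2  2  2  2  3
 M  0  1  1  1  2  2  2  2  2  2  2  2  3
 B  0  1  1  2  2  2  2  2  2  2  3  3  3
 A  0  1  1  2  2  3  3  3  3  3  3  3  3
 H  0  1  2  2  2  3  3  4  4  4  4  4  4
 A  0  1  2  2  2  3  3  4  4  4  4  4  4
dp[11][12] = 4. One LCS (by backtracking along matches): HTAH.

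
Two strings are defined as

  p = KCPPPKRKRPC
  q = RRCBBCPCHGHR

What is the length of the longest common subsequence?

Taking R (p #7, q #1) → R (p #9, q #2) → P (p #10, q #7) → C (p #11, q #8) gives a common subsequence of length 4. Since dp[11][12] = 4, nothing longer is possible.

4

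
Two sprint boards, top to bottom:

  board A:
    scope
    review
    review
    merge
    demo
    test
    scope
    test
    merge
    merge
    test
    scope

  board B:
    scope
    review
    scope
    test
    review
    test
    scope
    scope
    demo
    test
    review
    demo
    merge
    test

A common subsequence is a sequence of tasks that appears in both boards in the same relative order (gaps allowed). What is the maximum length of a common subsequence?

Taking scope at board A[1]=board B[1]; then review at board A[2]=board B[2]; then review at board A[3]=board B[5]; then test at board A[6]=board B[6]; then scope at board A[7]=board B[8]; then test at board A[8]=board B[10]; then merge at board A[10]=board B[13]; then test at board A[11]=board B[14] gives a common subsequence of length 8. Since dp[12][14] = 8, nothing longer is possible.

8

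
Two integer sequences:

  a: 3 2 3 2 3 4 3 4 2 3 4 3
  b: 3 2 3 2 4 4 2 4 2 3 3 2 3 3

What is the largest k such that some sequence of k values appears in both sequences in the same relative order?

9

Taking 3 at a[1]=b[1] → 2 at a[2]=b[2] → 3 at a[3]=b[3] → 2 at a[4]=b[9] → 3 at a[5]=b[10] → 3 at a[7]=b[11] → 2 at a[9]=b[12] → 3 at a[10]=b[13] → 3 at a[12]=b[14] gives a common subsequence of length 9. dp[12][14] = 9 confirms this is the maximum.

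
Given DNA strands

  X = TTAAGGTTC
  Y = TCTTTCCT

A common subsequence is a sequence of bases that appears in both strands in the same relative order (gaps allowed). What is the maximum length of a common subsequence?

5

Let dp[i][j] be the LCS length of the first i bases of X and the first j bases of Y. dp[i][j] = dp[i-1][j-1]+1 when the i-th and j-th bases match, else max(dp[i-1][j], dp[i][j-1]).
    ·  T  C  T  T  T  C  C  T
 ·  0  0  0  0  0  0  0  0  0
 T  0  1  1  1  1  1  1  1  1
 T  0  1  1  2  2  2  2  2  2
 A  0  1  1  2  2  2  2  2  2
 A  0  1  1  2  2  2  2  2  2
 G  0  1  1  2  2  2  2  2  2
 G  0  1  1  2  2  2  2  2  2
 T  0  1  1  2  3  3  3  3  3
 T  0  1  1  2  3  4  4  4  4
 C  0  1  2  2  3  4  5  5  5
dp[9][8] = 5. One LCS (by backtracking along matches): TTTTC.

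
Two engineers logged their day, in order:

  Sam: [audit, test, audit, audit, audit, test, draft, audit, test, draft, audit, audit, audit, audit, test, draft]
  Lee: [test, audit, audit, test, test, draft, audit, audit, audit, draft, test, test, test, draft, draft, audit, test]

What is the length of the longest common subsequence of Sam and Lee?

One common subsequence of length 11: test (Sam #2, Lee #1); then audit (Sam #4, Lee #2); then audit (Sam #5, Lee #3); then test (Sam #6, Lee #4); then test (Sam #9, Lee #5); then draft (Sam #10, Lee #6); then audit (Sam #11, Lee #7); then audit (Sam #12, Lee #8); then audit (Sam #13, Lee #9); then audit (Sam #14, Lee #16); then test (Sam #15, Lee #17). dp[16][17] = 11 confirms this is the maximum.

11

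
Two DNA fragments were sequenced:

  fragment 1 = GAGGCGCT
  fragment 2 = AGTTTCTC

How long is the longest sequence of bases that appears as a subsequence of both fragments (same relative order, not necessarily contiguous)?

4

Let dp[i][j] be the LCS length of the first i bases of fragment 1 and the first j bases of fragment 2. dp[i][j] = dp[i-1][j-1]+1 when the i-th and j-th bases match, else max(dp[i-1][j], dp[i][j-1]).
    ·  A  G  T  T  T  C  T  C
 ·  0  0  0  0  0  0  0  0  0
 G  0  0  1  1  1  1  1  1  1
 A  0  1  1  1  1  1  1  1  1
 G  0  1  2  2  2  2  2  2  2
 G  0  1  2  2  2  2  2  2  2
 C  0  1  2  2  2  2  3  3  3
 G  0  1  2  2  2  2  3  3  3
 C  0  1  2  2  2  2  3  3  4
 T  0  1  2  3  3  3  3  4  4
dp[8][8] = 4. One LCS (by backtracking along matches): AGCC.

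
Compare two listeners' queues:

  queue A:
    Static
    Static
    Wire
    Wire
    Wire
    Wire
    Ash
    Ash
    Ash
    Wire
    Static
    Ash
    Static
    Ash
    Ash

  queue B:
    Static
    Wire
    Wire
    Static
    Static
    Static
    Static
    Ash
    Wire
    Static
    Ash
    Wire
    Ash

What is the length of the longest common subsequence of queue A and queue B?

Match Static [2,1]; then Wire [3,2]; then Wire [4,3]; then Ash [9,8]; then Wire [10,9]; then Static [11,10]; then Ash [12,11]; then Ash [15,13] — 8 songs in the same relative order in both. dp[15][13] = 8 confirms this is the maximum.

8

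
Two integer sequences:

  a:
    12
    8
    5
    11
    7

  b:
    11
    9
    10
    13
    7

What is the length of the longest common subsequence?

2

Let dp[i][j] be the LCS length of the first i values of a and the first j values of b. dp[i][j] = dp[i-1][j-1]+1 when the i-th and j-th values match, else max(dp[i-1][j], dp[i][j-1]).
    · 11  9 10 13  7
 ·  0  0  0  0  0  0
12  0  0  0  0  0  0
 8  0  0  0  0  0  0
 5  0  0  0  0  0  0
11  0  1  1  1  1  1
 7  0  1  1  1  1  2
dp[5][5] = 2. One LCS (by backtracking along matches): 11, 7.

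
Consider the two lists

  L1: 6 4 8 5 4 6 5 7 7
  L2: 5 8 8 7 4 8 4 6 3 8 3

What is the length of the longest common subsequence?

Pick 4 at L1[2]=L2[5], 8 at L1[3]=L2[6], 4 at L1[5]=L2[7], 6 at L1[6]=L2[8]; all 4 values appear in both, in order. Since dp[9][11] = 4, nothing longer is possible.

4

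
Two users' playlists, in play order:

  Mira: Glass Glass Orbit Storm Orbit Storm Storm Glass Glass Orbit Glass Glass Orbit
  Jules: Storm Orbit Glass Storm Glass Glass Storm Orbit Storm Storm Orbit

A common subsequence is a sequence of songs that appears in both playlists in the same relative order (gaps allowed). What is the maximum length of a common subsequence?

7

One common subsequence of length 7: Glass [1,5] → Glass [2,6] → Storm [4,7] → Orbit [5,8] → Storm [6,9] → Storm [7,10] → Orbit [13,11]. Since dp[13][11] = 7, nothing longer is possible.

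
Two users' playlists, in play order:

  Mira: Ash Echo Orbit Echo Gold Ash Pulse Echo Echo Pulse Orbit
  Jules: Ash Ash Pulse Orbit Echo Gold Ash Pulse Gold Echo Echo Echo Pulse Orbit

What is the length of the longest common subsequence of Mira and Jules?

10

Taking Ash at Mira[1]=Jules[2]; then Orbit at Mira[3]=Jules[4]; then Echo at Mira[4]=Jules[5]; then Gold at Mira[5]=Jules[6]; then Ash at Mira[6]=Jules[7]; then Pulse at Mira[7]=Jules[8]; then Echo at Mira[8]=Jules[11]; then Echo at Mira[9]=Jules[12]; then Pulse at Mira[10]=Jules[13]; then Orbit at Mira[11]=Jules[14] gives a common subsequence of length 10, and the DP table's final entry dp[11][14] is also 10, so no common subsequence is longer.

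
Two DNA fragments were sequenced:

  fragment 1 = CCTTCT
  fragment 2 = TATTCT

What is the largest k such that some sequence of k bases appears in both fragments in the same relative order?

Let dp[i][j] be the LCS length of the first i bases of fragment 1 and the first j bases of fragment 2. dp[i][j] = dp[i-1][j-1]+1 when the i-th and j-th bases match, else max(dp[i-1][j], dp[i][j-1]).
    ·  T  A  T  T  C  T
 ·  0  0  0  0  0  0  0
 C  0  0  0  0  0  1  1
 C  0  0  0  0  0  1  1
 T  0  1  1  1  1  1  2
 T  0  1  1  2  2  2  2
 C  0  1  1  2  2  3  3
 T  0  1  1  2  3  3  4
dp[6][6] = 4. One LCS (by backtracking along matches): TTCT.

4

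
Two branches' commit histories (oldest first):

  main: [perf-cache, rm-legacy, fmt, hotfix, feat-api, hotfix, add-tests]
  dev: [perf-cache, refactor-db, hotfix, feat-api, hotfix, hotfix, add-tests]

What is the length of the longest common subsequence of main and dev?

Match perf-cache [1,1], then hotfix [4,3], then feat-api [5,4], then hotfix [6,6], then add-tests [7,7] — 5 commits in the same relative order in both. dp[7][7] = 5 confirms this is the maximum.

5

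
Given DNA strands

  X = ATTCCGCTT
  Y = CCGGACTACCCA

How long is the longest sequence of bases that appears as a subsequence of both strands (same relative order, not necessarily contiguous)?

5

One common subsequence of length 5: A [1,5], then T [2,7], then C [4,9], then C [5,10], then C [7,11], and the DP table's final entry dp[9][12] is also 5, so no common subsequence is longer.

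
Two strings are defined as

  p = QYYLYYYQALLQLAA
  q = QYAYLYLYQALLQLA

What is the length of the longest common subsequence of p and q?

Pick Q at p[1]=q[1]; then Y at p[2]=q[2]; then Y at p[3]=q[4]; then L at p[4]=q[5]; then Y at p[5]=q[6]; then Y at p[7]=q[8]; then Q at p[8]=q[9]; then A at p[9]=q[10]; then L at p[10]=q[11]; then L at p[11]=q[12]; then Q at p[12]=q[13]; then L at p[13]=q[14]; then A at p[15]=q[15]; all 13 characters appear in both, in order. The LCS DP gives dp[15][15] = 13, so this is optimal.

13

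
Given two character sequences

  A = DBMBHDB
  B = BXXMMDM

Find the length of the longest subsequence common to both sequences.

3

Match B at A[2]=B[1] → M at A[3]=B[5] → D at A[6]=B[6] — 3 characters in the same relative order in both, and the DP table's final entry dp[7][7] is also 3, so no common subsequence is longer.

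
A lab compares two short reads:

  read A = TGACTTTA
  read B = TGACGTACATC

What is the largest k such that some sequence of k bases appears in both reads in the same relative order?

Match T at read A[1]=read B[1]; then G at read A[2]=read B[2]; then A at read A[3]=read B[3]; then C at read A[4]=read B[4]; then T at read A[5]=read B[6]; then T at read A[6]=read B[10] — 6 bases in the same relative order in both. Since dp[8][11] = 6, nothing longer is possible.

6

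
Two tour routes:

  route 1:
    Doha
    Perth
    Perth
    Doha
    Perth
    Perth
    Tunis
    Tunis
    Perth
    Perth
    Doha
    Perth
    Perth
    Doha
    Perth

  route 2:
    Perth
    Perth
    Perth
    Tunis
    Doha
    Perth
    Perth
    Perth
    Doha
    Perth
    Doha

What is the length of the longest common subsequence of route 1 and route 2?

Pick Perth at route 1[2]=route 2[2], then Perth at route 1[3]=route 2[3], then Doha at route 1[4]=route 2[5], then Perth at route 1[6]=route 2[6], then Perth at route 1[9]=route 2[7], then Perth at route 1[10]=route 2[8], then Doha at route 1[11]=route 2[9], then Perth at route 1[13]=route 2[10], then Doha at route 1[14]=route 2[11]; all 9 stops appear in both, in order. dp[15][11] = 9 confirms this is the maximum.

9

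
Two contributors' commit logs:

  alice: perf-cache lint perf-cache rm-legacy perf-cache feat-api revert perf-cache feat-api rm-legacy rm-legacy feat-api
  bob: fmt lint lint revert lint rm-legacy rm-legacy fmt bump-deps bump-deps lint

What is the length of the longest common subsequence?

4

Taking lint at alice[2]=bob[3] → revert at alice[7]=bob[4] → rm-legacy at alice[10]=bob[6] → rm-legacy at alice[11]=bob[7] gives a common subsequence of length 4. The LCS DP gives dp[12][11] = 4, so this is optimal.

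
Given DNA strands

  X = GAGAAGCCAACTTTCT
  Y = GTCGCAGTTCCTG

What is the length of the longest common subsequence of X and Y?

8

Taking G at X[1]=Y[1]; then G at X[3]=Y[4]; then A at X[5]=Y[6]; then G at X[6]=Y[7]; then T at X[12]=Y[8]; then T at X[13]=Y[9]; then C at X[15]=Y[11]; then T at X[16]=Y[12] gives a common subsequence of length 8. Since dp[16][13] = 8, nothing longer is possible.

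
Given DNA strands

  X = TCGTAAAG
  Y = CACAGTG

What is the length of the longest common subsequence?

Taking C at X[2]=Y[3] → G at X[3]=Y[5] → T at X[4]=Y[6] → G at X[8]=Y[7] gives a common subsequence of length 4. dp[8][7] = 4 confirms this is the maximum.

4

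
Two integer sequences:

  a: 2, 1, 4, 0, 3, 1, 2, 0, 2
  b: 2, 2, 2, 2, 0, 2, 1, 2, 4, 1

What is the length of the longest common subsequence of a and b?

4

Match 2 (a #1, b #6) → 1 (a #2, b #7) → 4 (a #3, b #9) → 1 (a #6, b #10) — 4 values in the same relative order in both. The LCS DP gives dp[9][10] = 4, so this is optimal.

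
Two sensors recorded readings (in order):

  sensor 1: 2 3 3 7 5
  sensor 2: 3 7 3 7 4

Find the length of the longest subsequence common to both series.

Match 3 (sensor 1 #2, sensor 2 #1), then 3 (sensor 1 #3, sensor 2 #3), then 7 (sensor 1 #4, sensor 2 #4) — 3 values in the same relative order in both. The LCS DP gives dp[5][5] = 3, so this is optimal.

3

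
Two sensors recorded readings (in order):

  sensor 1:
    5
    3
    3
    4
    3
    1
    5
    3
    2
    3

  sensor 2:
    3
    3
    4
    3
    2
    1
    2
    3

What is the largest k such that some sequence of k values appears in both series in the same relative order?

7

Let dp[i][j] be the LCS length of the first i values of sensor 1 and the first j values of sensor 2. dp[i][j] = dp[i-1][j-1]+1 when the i-th and j-th values match, else max(dp[i-1][j], dp[i][j-1]).
    ·  3  3  4  3  2  1  2  3
 ·  0  0  0  0  0  0  0  0  0
 5  0  0  0  0  0  0  0  0  0
 3  0  1  1  1  1  1  1  1  1
 3  0  1  2  2  2  2  2  2  2
 4  0  1  2  3  3  3  3  3  3
 3  0  1  2  3  4  4  4  4  4
 1  0  1  2  3  4  4  5  5  5
 5  0  1  2  3  4  4  5  5  5
 3  0  1  2  3  4  4  5  5  6
 2  0  1  2  3  4  5  5  6  6
 3  0  1  2  3  4  5  5  6  7
dp[10][8] = 7. One LCS (by backtracking along matches): 3, 3, 4, 3, 1, 2, 3.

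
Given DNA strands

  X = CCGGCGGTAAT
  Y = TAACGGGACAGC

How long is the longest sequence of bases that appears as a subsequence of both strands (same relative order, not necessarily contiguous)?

6

Let dp[i][j] be the LCS length of the first i bases of X and the first j bases of Y. dp[i][j] = dp[i-1][j-1]+1 when the i-th and j-th bases match, else max(dp[i-1][j], dp[i][j-1]).
    ·  T  A  A  C  G  G  G  A  C  A  G  C
 ·  0  0  0  0  0  0  0  0  0  0  0  0  0
 C  0  0  0  0  1  1  1  1  1  1  1  1  1
 C  0  0  0  0  1  1  1  1  1  2  2  2  2
 G  0  0  0  0  1  2  2  2  2  2  2  3  3
 G  0  0  0  0  1  2  3  3  3  3  3  3  3
 C  0  0  0  0  1  2  3  3  3  4  4  4  4
 G  0  0  0  0  1  2  3  4  4  4  4  5  5
 G  0  0  0  0  1  2  3  4  4  4  4  5  5
 T  0  1  1  1  1  2  3  4  4  4  4  5  5
 A  0  1  2  2  2  2  3  4  5  5  5  5  5
 A  0  1  2  3  3  3  3  4  5  5  6  6  6
 T  0  1  2  3  3  3  3  4  5  5  6  6  6
dp[11][12] = 6. One LCS (by backtracking along matches): CGGGAA.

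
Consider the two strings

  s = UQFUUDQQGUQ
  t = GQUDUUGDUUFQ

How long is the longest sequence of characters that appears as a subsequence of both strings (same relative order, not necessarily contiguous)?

6

Let dp[i][j] be the LCS length of the first i characters of s and the first j characters of t. dp[i][j] = dp[i-1][j-1]+1 when the i-th and j-th characters match, else max(dp[i-1][j], dp[i][j-1]).
    ·  G  Q  U  D  U  U  G  D  U  U  F  Q
 ·  0  0  0  0  0  0  0  0  0  0  0  0  0
 U  0  0  0  1  1  1  1  1  1  1  1  1  1
 Q  0  0  1  1  1  1  1  1  1  1  1  1  2
 F  0  0  1  1  1  1  1  1  1  1  1  2  2
 U  0  0  1  2  2  2  2  2  2  2  2  2  2
 U  0  0  1  2  2  3  3  3  3  3  3  3  3
 D  0  0  1  2  3  3  3  3  4  4  4  4  4
 Q  0  0  1  2  3  3  3  3  4  4  4  4  5
 Q  0  0  1  2  3  3  3  3  4  4  4  4  5
 G  0  1  1  2  3  3  3  4  4  4  4  4  5
 U  0  1  1  2  3  4  4  4  4  5  5  5  5
 Q  0  1  2  2  3  4  4  4  4  5  5  5  6
dp[11][12] = 6. One LCS (by backtracking along matches): UUUDUQ.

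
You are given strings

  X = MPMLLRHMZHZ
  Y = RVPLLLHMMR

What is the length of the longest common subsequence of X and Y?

Pick P [2,3] → L [4,5] → L [5,6] → H [7,7] → M [8,9]; all 5 characters appear in both, in order. dp[11][10] = 5 confirms this is the maximum.

5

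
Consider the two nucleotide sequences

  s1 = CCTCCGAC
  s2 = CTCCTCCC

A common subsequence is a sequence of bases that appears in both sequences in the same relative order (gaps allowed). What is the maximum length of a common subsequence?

6

Pick C (s1 #1, s2 #3), C (s1 #2, s2 #4), T (s1 #3, s2 #5), C (s1 #4, s2 #6), C (s1 #5, s2 #7), C (s1 #8, s2 #8); all 6 bases appear in both, in order. The LCS DP gives dp[8][8] = 6, so this is optimal.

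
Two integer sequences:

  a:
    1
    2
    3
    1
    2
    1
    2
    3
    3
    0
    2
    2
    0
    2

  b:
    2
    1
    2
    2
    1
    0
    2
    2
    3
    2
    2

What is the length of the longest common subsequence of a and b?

8

Match 1 (a #1, b #2), 2 (a #2, b #4), 1 (a #4, b #5), 2 (a #5, b #7), 2 (a #7, b #8), 3 (a #9, b #9), 2 (a #12, b #10), 2 (a #14, b #11) — 8 values in the same relative order in both. The LCS DP gives dp[14][11] = 8, so this is optimal.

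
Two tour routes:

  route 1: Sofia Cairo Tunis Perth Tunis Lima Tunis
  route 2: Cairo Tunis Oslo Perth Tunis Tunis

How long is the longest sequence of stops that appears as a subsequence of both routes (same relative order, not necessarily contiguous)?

One common subsequence of length 5: Cairo at route 1[2]=route 2[1], then Tunis at route 1[3]=route 2[2], then Perth at route 1[4]=route 2[4], then Tunis at route 1[5]=route 2[5], then Tunis at route 1[7]=route 2[6]. Since dp[7][6] = 5, nothing longer is possible.

5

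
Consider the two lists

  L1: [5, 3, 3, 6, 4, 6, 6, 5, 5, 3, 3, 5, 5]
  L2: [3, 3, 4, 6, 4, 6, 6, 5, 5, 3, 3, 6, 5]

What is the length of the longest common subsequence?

Taking 3 (L1 #2, L2 #1); then 3 (L1 #3, L2 #2); then 6 (L1 #4, L2 #4); then 4 (L1 #5, L2 #5); then 6 (L1 #6, L2 #6); then 6 (L1 #7, L2 #7); then 5 (L1 #8, L2 #8); then 5 (L1 #9, L2 #9); then 3 (L1 #10, L2 #10); then 3 (L1 #11, L2 #11); then 5 (L1 #13, L2 #13) gives a common subsequence of length 11. dp[13][13] = 11 confirms this is the maximum.

11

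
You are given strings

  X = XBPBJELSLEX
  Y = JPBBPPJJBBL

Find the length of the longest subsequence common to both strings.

4

Let dp[i][j] be the LCS length of the first i characters of X and the first j characters of Y. dp[i][j] = dp[i-1][j-1]+1 when the i-th and j-th characters match, else max(dp[i-1][j], dp[i][j-1]).
    ·  J  P  B  B  P  P  J  J  B  B  L
 ·  0  0  0  0  0  0  0  0  0  0  0  0
 X  0  0  0  0  0  0  0  0  0  0  0  0
 B  0  0  0  1  1  1  1  1  1  1  1  1
 P  0  0  1  1  1  2  2  2  2  2  2  2
 B  0  0  1  2  2  2  2  2  2  3  3  3
 J  0  1  1  2  2  2  2  3  3  3  3  3
 E  0  1  1  2  2  2  2  3  3  3  3  3
 L  0  1  1  2  2  2  2  3  3  3  3  4
 S  0  1  1  2  2  2  2  3  3  3  3  4
 L  0  1  1  2  2  2  2  3  3  3  3  4
 E  0  1  1  2  2  2  2  3  3  3  3  4
 X  0  1  1  2  2  2  2  3  3  3  3  4
dp[11][11] = 4. One LCS (by backtracking along matches): BPBL.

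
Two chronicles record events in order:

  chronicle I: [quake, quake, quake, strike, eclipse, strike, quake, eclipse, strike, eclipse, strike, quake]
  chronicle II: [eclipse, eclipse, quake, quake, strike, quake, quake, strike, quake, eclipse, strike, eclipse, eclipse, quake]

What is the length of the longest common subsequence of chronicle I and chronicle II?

Pick quake [1,4]; then quake [2,6]; then quake [3,7]; then strike [4,8]; then eclipse [5,10]; then strike [6,11]; then eclipse [8,12]; then eclipse [10,13]; then quake [12,14]; all 9 events appear in both, in order. The LCS DP gives dp[12][14] = 9, so this is optimal.

9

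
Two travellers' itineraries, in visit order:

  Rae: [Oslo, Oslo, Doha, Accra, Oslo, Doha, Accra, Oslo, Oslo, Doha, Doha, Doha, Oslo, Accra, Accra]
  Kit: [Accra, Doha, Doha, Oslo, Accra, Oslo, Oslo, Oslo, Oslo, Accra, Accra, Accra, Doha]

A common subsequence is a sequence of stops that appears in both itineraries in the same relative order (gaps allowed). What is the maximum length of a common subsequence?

Taking Oslo at Rae[2]=Kit[4]; then Accra at Rae[4]=Kit[5]; then Oslo at Rae[5]=Kit[6]; then Oslo at Rae[8]=Kit[7]; then Oslo at Rae[9]=Kit[8]; then Oslo at Rae[13]=Kit[9]; then Accra at Rae[14]=Kit[11]; then Accra at Rae[15]=Kit[12] gives a common subsequence of length 8. Since dp[15][13] = 8, nothing longer is possible.

8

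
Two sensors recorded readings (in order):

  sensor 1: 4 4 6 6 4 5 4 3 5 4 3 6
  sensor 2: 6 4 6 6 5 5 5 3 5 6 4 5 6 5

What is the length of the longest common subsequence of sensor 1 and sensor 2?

8

One common subsequence of length 8: 4 at sensor 1[2]=sensor 2[2], then 6 at sensor 1[3]=sensor 2[3], then 6 at sensor 1[4]=sensor 2[4], then 5 at sensor 1[6]=sensor 2[7], then 3 at sensor 1[8]=sensor 2[8], then 5 at sensor 1[9]=sensor 2[9], then 4 at sensor 1[10]=sensor 2[11], then 6 at sensor 1[12]=sensor 2[13]. dp[12][14] = 8 confirms this is the maximum.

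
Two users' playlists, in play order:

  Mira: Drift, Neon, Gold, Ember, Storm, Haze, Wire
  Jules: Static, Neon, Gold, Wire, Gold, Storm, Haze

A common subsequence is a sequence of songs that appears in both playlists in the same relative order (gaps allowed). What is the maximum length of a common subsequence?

4

Match Neon [2,2], Gold [3,5], Storm [5,6], Haze [6,7] — 4 songs in the same relative order in both. dp[7][7] = 4 confirms this is the maximum.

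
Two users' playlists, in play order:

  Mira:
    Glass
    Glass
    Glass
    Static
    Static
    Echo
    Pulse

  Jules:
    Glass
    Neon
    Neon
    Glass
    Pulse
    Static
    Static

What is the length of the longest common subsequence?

Match Glass at Mira[1]=Jules[1]; then Glass at Mira[2]=Jules[4]; then Static at Mira[4]=Jules[6]; then Static at Mira[5]=Jules[7] — 4 songs in the same relative order in both. The LCS DP gives dp[7][7] = 4, so this is optimal.

4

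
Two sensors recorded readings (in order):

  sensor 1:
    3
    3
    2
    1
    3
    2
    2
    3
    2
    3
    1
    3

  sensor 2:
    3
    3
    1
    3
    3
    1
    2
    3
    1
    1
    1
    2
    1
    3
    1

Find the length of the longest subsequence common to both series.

Pick 3 [1,1] → 3 [2,2] → 1 [4,3] → 3 [5,5] → 2 [7,7] → 3 [8,8] → 2 [9,12] → 3 [10,14] → 1 [11,15]; all 9 values appear in both, in order, and the DP table's final entry dp[12][15] is also 9, so no common subsequence is longer.

9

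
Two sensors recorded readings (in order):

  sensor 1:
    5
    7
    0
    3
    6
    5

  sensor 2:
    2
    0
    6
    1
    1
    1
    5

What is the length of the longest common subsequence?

Pick 0 at sensor 1[3]=sensor 2[2]; then 6 at sensor 1[5]=sensor 2[3]; then 5 at sensor 1[6]=sensor 2[7]; all 3 values appear in both, in order. The LCS DP gives dp[6][7] = 3, so this is optimal.

3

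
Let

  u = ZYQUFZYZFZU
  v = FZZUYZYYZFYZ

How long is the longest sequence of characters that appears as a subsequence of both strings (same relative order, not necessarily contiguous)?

7

Taking Z (u #1, v #3) → Y (u #2, v #5) → Z (u #6, v #6) → Y (u #7, v #8) → Z (u #8, v #9) → F (u #9, v #10) → Z (u #10, v #12) gives a common subsequence of length 7. dp[11][12] = 7 confirms this is the maximum.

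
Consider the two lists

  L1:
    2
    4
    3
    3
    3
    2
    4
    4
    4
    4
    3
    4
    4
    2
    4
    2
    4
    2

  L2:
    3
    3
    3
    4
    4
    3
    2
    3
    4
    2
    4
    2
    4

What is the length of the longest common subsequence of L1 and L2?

11

Pick 3 at L1[3]=L2[1], 3 at L1[4]=L2[2], 3 at L1[5]=L2[3], 4 at L1[7]=L2[4], 4 at L1[8]=L2[5], 3 at L1[11]=L2[8], 4 at L1[13]=L2[9], 2 at L1[14]=L2[10], 4 at L1[15]=L2[11], 2 at L1[16]=L2[12], 4 at L1[17]=L2[13]; all 11 values appear in both, in order. The LCS DP gives dp[18][13] = 11, so this is optimal.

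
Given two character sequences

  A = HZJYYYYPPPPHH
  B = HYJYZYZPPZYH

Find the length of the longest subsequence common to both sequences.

Pick H at A[1]=B[1]; then J at A[3]=B[3]; then Y at A[4]=B[4]; then Y at A[5]=B[6]; then P at A[8]=B[8]; then P at A[9]=B[9]; then H at A[13]=B[12]; all 7 characters appear in both, in order. dp[13][12] = 7 confirms this is the maximum.

7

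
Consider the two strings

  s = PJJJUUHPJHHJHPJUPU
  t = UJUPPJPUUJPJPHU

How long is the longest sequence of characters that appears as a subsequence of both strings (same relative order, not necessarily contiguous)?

One common subsequence of length 9: P [1,5]; then J [2,6]; then U [5,8]; then U [6,9]; then J [12,10]; then P [14,11]; then J [15,12]; then P [17,13]; then U [18,15]. The LCS DP gives dp[18][15] = 9, so this is optimal.

9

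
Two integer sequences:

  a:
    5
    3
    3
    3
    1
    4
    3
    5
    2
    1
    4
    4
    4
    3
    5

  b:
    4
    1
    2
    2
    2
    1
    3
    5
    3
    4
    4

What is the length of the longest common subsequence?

5

One common subsequence of length 5: 1 at a[5]=b[6] → 3 at a[7]=b[7] → 5 at a[8]=b[8] → 4 at a[12]=b[10] → 4 at a[13]=b[11]. The LCS DP gives dp[15][11] = 5, so this is optimal.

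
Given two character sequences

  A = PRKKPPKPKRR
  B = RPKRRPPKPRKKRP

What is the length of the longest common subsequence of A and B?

8

One common subsequence of length 8: P (A #1, B #2); then R (A #2, B #5); then P (A #5, B #6); then P (A #6, B #7); then K (A #7, B #8); then P (A #8, B #9); then K (A #9, B #12); then R (A #10, B #13), and the DP table's final entry dp[11][14] is also 8, so no common subsequence is longer.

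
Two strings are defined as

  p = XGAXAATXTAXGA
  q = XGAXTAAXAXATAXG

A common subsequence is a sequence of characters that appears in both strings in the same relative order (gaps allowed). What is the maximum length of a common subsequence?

11

Taking X at p[1]=q[1] → G at p[2]=q[2] → A at p[3]=q[3] → X at p[4]=q[4] → A at p[5]=q[7] → A at p[6]=q[9] → X at p[8]=q[10] → T at p[9]=q[12] → A at p[10]=q[13] → X at p[11]=q[14] → G at p[12]=q[15] gives a common subsequence of length 11. Since dp[13][15] = 11, nothing longer is possible.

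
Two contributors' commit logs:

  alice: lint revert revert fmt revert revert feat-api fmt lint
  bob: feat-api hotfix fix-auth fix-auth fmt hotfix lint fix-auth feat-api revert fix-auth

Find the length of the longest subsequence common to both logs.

Pick feat-api [7,1], then fmt [8,5], then lint [9,7]; all 3 commits appear in both, in order, and the DP table's final entry dp[9][11] is also 3, so no common subsequence is longer.

3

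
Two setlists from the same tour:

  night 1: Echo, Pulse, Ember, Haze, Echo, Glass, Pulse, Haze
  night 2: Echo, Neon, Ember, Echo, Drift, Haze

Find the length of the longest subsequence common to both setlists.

4

Taking Echo (night 1 #1, night 2 #1), Ember (night 1 #3, night 2 #3), Echo (night 1 #5, night 2 #4), Haze (night 1 #8, night 2 #6) gives a common subsequence of length 4. dp[8][6] = 4 confirms this is the maximum.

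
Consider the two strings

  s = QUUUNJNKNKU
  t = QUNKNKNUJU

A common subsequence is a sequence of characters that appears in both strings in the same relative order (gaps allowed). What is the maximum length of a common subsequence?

Match Q [1,1]; then U [4,2]; then N [5,3]; then N [7,5]; then K [8,6]; then N [9,7]; then U [11,10] — 7 characters in the same relative order in both. The LCS DP gives dp[11][10] = 7, so this is optimal.

7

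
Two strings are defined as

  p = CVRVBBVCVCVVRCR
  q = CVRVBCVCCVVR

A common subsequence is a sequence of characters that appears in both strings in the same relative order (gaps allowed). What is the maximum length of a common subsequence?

One common subsequence of length 11: C at p[1]=q[1], then V at p[2]=q[2], then R at p[3]=q[3], then V at p[4]=q[4], then B at p[5]=q[5], then V at p[7]=q[7], then C at p[8]=q[8], then C at p[10]=q[9], then V at p[11]=q[10], then V at p[12]=q[11], then R at p[15]=q[12], and the DP table's final entry dp[15][12] is also 11, so no common subsequence is longer.

11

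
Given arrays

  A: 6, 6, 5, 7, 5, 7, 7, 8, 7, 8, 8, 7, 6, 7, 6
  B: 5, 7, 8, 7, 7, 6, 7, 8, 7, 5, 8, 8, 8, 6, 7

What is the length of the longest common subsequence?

10

Taking 5 at A[3]=B[1], then 7 at A[4]=B[4], then 7 at A[6]=B[5], then 7 at A[7]=B[7], then 8 at A[8]=B[8], then 7 at A[9]=B[9], then 8 at A[10]=B[12], then 8 at A[11]=B[13], then 6 at A[13]=B[14], then 7 at A[14]=B[15] gives a common subsequence of length 10. Since dp[15][15] = 10, nothing longer is possible.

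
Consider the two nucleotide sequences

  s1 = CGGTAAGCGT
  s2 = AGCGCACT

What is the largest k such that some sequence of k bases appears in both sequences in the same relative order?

5

One common subsequence of length 5: C [1,3], then G [2,4], then A [6,6], then C [8,7], then T [10,8]. The LCS DP gives dp[10][8] = 5, so this is optimal.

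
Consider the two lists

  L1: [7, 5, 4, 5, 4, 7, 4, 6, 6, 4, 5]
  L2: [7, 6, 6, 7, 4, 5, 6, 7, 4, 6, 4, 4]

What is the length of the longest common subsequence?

7

Let dp[i][j] be the LCS length of the first i values of L1 and the first j values of L2. dp[i][j] = dp[i-1][j-1]+1 when the i-th and j-th values match, else max(dp[i-1][j], dp[i][j-1]).
    ·  7  6  6  7  4  5  6  7  4  6  4  4
 ·  0  0  0  0  0  0  0  0  0  0  0  0  0
 7  0  1  1  1  1  1  1  1  1  1  1  1  1
 5  0  1  1  1  1  1  2  2  2  2  2  2  2
 4  0  1  1  1  1  2  2  2  2  3  3  3  3
 5  0  1  1  1  1  2  3  3  3  3  3  3  3
 4  0  1  1  1  1  2  3  3  3  4  4  4  4
 7  0  1  1  1  2  2  3  3  4  4  4  4  4
 4  0  1  1  1  2  3  3  3  4  5  5  5  5
 6  0  1  2  2  2  3  3  4  4  5  6  6  6
 6  0  1  2  3  3  3  3  4  4  5  6  6  6
 4  0  1  2  3  3  4  4  4  4  5  6  7  7
 5  0  1  2  3  3  4  5  5  5  5  6  7  7
dp[11][12] = 7. One LCS (by backtracking along matches): 7, 4, 5, 7, 4, 6, 4.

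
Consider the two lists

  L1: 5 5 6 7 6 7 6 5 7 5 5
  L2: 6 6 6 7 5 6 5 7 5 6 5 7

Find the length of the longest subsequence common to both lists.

8

One common subsequence of length 8: 6 (L1 #3, L2 #2), 6 (L1 #5, L2 #3), 7 (L1 #6, L2 #4), 6 (L1 #7, L2 #6), 5 (L1 #8, L2 #7), 7 (L1 #9, L2 #8), 5 (L1 #10, L2 #9), 5 (L1 #11, L2 #11). dp[11][12] = 8 confirms this is the maximum.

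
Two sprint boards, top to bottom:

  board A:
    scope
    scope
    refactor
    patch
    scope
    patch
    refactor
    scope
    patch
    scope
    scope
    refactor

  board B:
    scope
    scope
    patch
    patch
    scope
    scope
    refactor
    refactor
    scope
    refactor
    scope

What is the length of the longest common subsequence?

8

Taking scope [1,1], then scope [2,2], then patch [4,3], then patch [6,4], then scope [8,5], then scope [10,6], then scope [11,9], then refactor [12,10] gives a common subsequence of length 8, and the DP table's final entry dp[12][11] is also 8, so no common subsequence is longer.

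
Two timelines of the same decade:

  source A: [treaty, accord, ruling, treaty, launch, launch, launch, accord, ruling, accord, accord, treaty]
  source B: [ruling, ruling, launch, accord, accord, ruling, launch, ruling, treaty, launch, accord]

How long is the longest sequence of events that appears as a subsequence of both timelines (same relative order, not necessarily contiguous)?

Match accord [2,5] → ruling [3,8] → treaty [4,9] → launch [7,10] → accord [11,11] — 5 events in the same relative order in both. Since dp[12][11] = 5, nothing longer is possible.

5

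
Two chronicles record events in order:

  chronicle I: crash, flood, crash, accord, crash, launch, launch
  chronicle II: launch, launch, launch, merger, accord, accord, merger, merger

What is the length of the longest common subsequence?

Pick launch at chronicle I[6]=chronicle II[2]; then launch at chronicle I[7]=chronicle II[3]; all 2 events appear in both, in order. dp[7][8] = 2 confirms this is the maximum.

2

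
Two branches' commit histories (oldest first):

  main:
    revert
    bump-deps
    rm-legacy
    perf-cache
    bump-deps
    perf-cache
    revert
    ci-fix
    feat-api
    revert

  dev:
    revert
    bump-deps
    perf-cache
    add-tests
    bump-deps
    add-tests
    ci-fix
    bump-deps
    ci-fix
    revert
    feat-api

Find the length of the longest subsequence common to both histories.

6

Pick revert at main[1]=dev[1]; then bump-deps at main[2]=dev[2]; then perf-cache at main[4]=dev[3]; then bump-deps at main[5]=dev[8]; then revert at main[7]=dev[10]; then feat-api at main[9]=dev[11]; all 6 commits appear in both, in order. Since dp[10][11] = 6, nothing longer is possible.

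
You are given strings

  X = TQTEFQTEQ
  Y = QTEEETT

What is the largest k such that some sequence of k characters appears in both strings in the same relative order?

Match Q (X #2, Y #1); then T (X #3, Y #2); then E (X #4, Y #5); then T (X #7, Y #7) — 4 characters in the same relative order in both, and the DP table's final entry dp[9][7] is also 4, so no common subsequence is longer.

4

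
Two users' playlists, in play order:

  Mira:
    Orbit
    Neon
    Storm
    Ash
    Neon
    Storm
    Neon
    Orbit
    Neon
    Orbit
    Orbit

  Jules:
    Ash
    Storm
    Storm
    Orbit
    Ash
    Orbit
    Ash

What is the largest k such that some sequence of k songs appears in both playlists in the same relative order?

4

Match Storm at Mira[3]=Jules[2], then Storm at Mira[6]=Jules[3], then Orbit at Mira[8]=Jules[4], then Orbit at Mira[10]=Jules[6] — 4 songs in the same relative order in both. dp[11][7] = 4 confirms this is the maximum.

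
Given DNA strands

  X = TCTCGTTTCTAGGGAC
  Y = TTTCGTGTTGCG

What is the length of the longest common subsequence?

One common subsequence of length 9: T [1,2]; then T [3,3]; then C [4,4]; then G [5,5]; then T [6,6]; then T [7,8]; then T [8,9]; then C [9,11]; then G [14,12]. dp[16][12] = 9 confirms this is the maximum.

9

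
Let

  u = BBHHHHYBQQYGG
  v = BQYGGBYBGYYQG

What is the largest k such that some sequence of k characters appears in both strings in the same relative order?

One common subsequence of length 6: B [1,1], B [2,6], Y [7,7], B [8,8], Q [10,12], G [13,13]. Since dp[13][13] = 6, nothing longer is possible.

6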